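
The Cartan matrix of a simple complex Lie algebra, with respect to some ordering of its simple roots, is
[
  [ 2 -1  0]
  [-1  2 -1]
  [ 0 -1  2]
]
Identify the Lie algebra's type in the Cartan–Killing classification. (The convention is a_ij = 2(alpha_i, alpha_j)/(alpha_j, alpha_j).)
A3

The matrix has rank 3 with 2's on the diagonal. Reading the off-diagonal entries as Dynkin edges (a single edge where a_ij = a_ji = -1; a double or triple edge where a_ij * a_ji = 2 or 3), the diagram is a chain of 3 nodes with single edges (A_3). One simple-root ordering that puts it in standard form is (alpha_3, alpha_2, alpha_1). So the algebra is type A_3, i.e. sl(4).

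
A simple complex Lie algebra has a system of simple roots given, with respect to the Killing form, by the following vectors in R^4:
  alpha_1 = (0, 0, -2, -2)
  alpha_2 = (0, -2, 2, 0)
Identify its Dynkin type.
A2

Compute the Cartan integers a_ij = 2(alpha_i, alpha_j)/(alpha_j, alpha_j); the resulting 2x2 Cartan matrix is
[[2, -1], [-1, 2]].
All simple roots have the same length, so the diagram is simply laced. The associated Dynkin diagram is a chain of 2 nodes with single edges (A_2), so the type is A_2 (the algebra sl(3)).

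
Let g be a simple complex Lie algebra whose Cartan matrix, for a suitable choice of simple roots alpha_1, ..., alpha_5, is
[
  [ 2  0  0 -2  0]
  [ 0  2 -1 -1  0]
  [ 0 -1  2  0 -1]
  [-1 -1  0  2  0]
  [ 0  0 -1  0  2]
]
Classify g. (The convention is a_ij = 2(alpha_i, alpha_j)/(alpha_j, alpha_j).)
C5

The matrix has rank 5 with 2's on the diagonal. Reading the off-diagonal entries as Dynkin edges (a single edge where a_ij = a_ji = -1; a double or triple edge where a_ij * a_ji = 2 or 3), the diagram is a chain of 5 nodes with a double edge at one end; the terminal node there is the unique long simple root (C_5). One simple-root ordering that puts it in standard form is (alpha_5, alpha_3, alpha_2, alpha_4, alpha_1). So the algebra is type C_5, i.e. sp(10).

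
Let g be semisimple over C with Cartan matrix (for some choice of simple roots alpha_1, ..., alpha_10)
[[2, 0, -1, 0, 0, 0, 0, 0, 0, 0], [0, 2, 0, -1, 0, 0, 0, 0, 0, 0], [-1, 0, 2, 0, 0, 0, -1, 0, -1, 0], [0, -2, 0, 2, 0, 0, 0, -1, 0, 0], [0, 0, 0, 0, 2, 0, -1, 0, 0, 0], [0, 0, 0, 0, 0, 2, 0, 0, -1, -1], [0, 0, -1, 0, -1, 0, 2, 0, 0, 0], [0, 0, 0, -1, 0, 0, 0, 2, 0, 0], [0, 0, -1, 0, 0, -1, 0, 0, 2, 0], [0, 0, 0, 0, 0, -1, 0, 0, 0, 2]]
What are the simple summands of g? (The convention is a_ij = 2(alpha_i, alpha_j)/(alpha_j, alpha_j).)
The diagram associated to this matrix has two connected components: the simple roots {alpha_2, alpha_4, alpha_8} form a chain of 3 nodes with a double edge at one end; the terminal node there is the unique short simple root (B_3), and {alpha_1, alpha_3, alpha_5, alpha_6, alpha_7, alpha_9, alpha_10} form a chain of 6 nodes with one extra node attached to the third node from one end (E_7). A semisimple Lie algebra decomposes uniquely as the direct sum of simple ideals, one per connected component of its Dynkin diagram, so g ≅ B_3 ⊕ E_7 (dimension 21 + 133 = 154).

type B_3 + type E_7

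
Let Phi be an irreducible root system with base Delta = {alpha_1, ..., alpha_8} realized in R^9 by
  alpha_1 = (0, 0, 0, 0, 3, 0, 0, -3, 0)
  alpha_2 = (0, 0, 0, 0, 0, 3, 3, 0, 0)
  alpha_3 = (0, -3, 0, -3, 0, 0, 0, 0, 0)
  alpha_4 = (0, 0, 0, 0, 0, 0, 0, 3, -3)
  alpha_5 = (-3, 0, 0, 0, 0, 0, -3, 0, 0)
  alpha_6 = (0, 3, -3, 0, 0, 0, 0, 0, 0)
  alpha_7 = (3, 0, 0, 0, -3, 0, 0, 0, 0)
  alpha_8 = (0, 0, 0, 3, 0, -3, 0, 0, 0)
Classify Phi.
Compute the Cartan integers a_ij = 2(alpha_i, alpha_j)/(alpha_j, alpha_j); the resulting 8x8 Cartan matrix is
[[2, 0, 0, -1, 0, 0, -1, 0], [0, 2, 0, 0, -1, 0, 0, -1], [0, 0, 2, 0, 0, -1, 0, -1], [-1, 0, 0, 2, 0, 0, 0, 0], [0, -1, 0, 0, 2, 0, -1, 0], [0, 0, -1, 0, 0, 2, 0, 0], [-1, 0, 0, 0, -1, 0, 2, 0], [0, -1, -1, 0, 0, 0, 0, 2]].
All simple roots have the same length, so the diagram is simply laced. The associated Dynkin diagram is a chain of 8 nodes with single edges (A_8), so the type is A_8 (the algebra sl(9)).

type A_8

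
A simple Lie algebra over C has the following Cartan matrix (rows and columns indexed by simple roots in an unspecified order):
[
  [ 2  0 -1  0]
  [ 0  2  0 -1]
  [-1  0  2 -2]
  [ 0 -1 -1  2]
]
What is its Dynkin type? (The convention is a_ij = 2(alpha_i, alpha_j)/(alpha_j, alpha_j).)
The matrix has rank 4 with 2's on the diagonal. Reading the off-diagonal entries as Dynkin edges (a single edge where a_ij = a_ji = -1; a double or triple edge where a_ij * a_ji = 2 or 3), the diagram is a chain of 4 nodes with a double edge between the middle two (F_4). One simple-root ordering that puts it in standard form is (alpha_1, alpha_3, alpha_4, alpha_2). So the algebra is type F_4.

type F_4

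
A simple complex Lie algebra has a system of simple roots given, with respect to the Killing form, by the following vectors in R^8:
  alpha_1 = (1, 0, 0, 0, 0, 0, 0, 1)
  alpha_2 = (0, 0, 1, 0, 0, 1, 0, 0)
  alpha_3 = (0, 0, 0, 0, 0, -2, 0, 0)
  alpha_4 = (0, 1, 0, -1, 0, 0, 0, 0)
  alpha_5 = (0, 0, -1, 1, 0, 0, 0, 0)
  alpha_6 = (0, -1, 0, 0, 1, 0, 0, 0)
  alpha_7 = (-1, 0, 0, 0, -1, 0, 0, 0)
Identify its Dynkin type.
Compute the Cartan integers a_ij = 2(alpha_i, alpha_j)/(alpha_j, alpha_j); the resulting 7x7 Cartan matrix is
[[2, 0, 0, 0, 0, 0, -1], [0, 2, -1, 0, -1, 0, 0], [0, -2, 2, 0, 0, 0, 0], [0, 0, 0, 2, -1, -1, 0], [0, -1, 0, -1, 2, 0, 0], [0, 0, 0, -1, 0, 2, -1], [-1, 0, 0, 0, 0, -1, 2]].
The roots have two lengths (squared-length ratio 2:1); the short ones are alpha_{1,2,4,5,6,7}. The associated Dynkin diagram is a chain of 7 nodes with a double edge at one end; the terminal node there is the unique long simple root (C_7), so the type is C_7 (the algebra sp(14)).

C_7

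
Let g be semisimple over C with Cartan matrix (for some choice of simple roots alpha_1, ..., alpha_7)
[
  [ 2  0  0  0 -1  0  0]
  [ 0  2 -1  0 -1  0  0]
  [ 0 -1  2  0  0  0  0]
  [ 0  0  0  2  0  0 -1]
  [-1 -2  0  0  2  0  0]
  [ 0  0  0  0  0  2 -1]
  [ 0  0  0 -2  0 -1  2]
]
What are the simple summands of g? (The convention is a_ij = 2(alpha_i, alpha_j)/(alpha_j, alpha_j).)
The diagram associated to this matrix has two connected components: the simple roots {alpha_4, alpha_6, alpha_7} form a chain of 3 nodes with a double edge at one end; the terminal node there is the unique short simple root (B_3), and {alpha_1, alpha_2, alpha_3, alpha_5} form a chain of 4 nodes with a double edge between the middle two (F_4). A semisimple Lie algebra decomposes uniquely as the direct sum of simple ideals, one per connected component of its Dynkin diagram, so g ≅ B_3 ⊕ F_4 (dimension 21 + 52 = 73).

type B_3 + type F_4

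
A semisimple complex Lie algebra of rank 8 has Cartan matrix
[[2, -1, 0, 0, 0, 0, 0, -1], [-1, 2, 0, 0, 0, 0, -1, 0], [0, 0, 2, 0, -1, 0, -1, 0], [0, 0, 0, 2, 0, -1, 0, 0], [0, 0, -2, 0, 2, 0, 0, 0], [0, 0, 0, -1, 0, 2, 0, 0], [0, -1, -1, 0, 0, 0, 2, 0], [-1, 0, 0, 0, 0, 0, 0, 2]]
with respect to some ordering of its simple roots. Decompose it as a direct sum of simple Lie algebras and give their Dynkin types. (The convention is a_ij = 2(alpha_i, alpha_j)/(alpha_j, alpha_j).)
The diagram associated to this matrix has two connected components: the simple roots {alpha_4, alpha_6} form a chain of 2 nodes with single edges (A_2), and {alpha_1, alpha_2, alpha_3, alpha_5, alpha_7, alpha_8} form a chain of 6 nodes with a double edge at one end; the terminal node there is the unique long simple root (C_6). A semisimple Lie algebra decomposes uniquely as the direct sum of simple ideals, one per connected component of its Dynkin diagram, so g ≅ A_2 ⊕ C_6 (dimension 8 + 78 = 86).

A_2 + C_6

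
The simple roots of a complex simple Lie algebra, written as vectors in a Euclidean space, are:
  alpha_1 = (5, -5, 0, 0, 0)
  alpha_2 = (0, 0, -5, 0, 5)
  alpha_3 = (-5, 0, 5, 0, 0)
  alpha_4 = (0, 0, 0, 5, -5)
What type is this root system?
Compute the Cartan integers a_ij = 2(alpha_i, alpha_j)/(alpha_j, alpha_j); the resulting 4x4 Cartan matrix is
[[2, 0, -1, 0], [0, 2, -1, -1], [-1, -1, 2, 0], [0, -1, 0, 2]].
All simple roots have the same length, so the diagram is simply laced. The associated Dynkin diagram is a chain of 4 nodes with single edges (A_4), so the type is A_4 (the algebra sl(5)).

A4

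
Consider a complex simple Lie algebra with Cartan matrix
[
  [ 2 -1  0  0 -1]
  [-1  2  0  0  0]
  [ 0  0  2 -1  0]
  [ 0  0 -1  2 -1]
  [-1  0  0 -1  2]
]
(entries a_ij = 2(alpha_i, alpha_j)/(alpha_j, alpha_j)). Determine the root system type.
The matrix has rank 5 with 2's on the diagonal. Reading the off-diagonal entries as Dynkin edges (a single edge where a_ij = a_ji = -1; a double or triple edge where a_ij * a_ji = 2 or 3), the diagram is a chain of 5 nodes with single edges (A_5). One simple-root ordering that puts it in standard form is (alpha_2, alpha_1, alpha_5, alpha_4, alpha_3). So the algebra is type A_5, i.e. sl(6).

A_5 (sl(6))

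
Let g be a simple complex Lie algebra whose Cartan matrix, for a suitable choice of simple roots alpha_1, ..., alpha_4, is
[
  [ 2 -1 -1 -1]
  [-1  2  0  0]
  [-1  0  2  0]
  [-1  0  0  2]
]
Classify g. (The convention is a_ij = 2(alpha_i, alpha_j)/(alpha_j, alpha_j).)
D4

The matrix has rank 4 with 2's on the diagonal. Reading the off-diagonal entries as Dynkin edges (a single edge where a_ij = a_ji = -1; a double or triple edge where a_ij * a_ji = 2 or 3), the diagram is a chain of 2 nodes with a fork of two nodes at one end (D_4). One simple-root ordering that puts it in standard form is (alpha_4, alpha_1, alpha_3, alpha_2). So the algebra is type D_4, i.e. so(8).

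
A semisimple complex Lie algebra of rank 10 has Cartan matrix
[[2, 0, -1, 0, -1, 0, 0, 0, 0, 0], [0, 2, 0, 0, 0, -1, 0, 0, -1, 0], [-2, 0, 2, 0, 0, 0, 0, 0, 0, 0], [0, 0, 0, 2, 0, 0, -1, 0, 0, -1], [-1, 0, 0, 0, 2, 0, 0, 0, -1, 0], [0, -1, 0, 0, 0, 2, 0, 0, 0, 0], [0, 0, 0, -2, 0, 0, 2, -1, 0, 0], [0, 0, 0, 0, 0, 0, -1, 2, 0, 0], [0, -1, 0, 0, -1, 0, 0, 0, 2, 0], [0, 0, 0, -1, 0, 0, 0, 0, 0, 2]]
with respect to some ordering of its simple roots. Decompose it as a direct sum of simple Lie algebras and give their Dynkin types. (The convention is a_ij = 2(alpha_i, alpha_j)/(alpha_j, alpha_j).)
The diagram associated to this matrix has two connected components: the simple roots {alpha_1, alpha_2, alpha_3, alpha_5, alpha_6, alpha_9} form a chain of 6 nodes with a double edge at one end; the terminal node there is the unique long simple root (C_6), and {alpha_4, alpha_7, alpha_8, alpha_10} form a chain of 4 nodes with a double edge between the middle two (F_4). A semisimple Lie algebra decomposes uniquely as the direct sum of simple ideals, one per connected component of its Dynkin diagram, so g ≅ C_6 ⊕ F_4 (dimension 78 + 52 = 130).

C_6 ⊕ F_4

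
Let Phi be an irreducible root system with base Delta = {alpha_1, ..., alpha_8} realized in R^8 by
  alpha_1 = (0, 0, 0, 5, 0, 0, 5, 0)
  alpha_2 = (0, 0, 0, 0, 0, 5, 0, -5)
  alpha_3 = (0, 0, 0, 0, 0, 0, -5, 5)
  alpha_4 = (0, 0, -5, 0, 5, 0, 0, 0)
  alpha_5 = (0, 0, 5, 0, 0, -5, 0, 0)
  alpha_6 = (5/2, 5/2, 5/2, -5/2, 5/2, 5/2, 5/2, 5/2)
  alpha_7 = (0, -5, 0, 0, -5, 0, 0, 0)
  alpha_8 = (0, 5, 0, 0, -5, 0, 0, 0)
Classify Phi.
E8

Compute the Cartan integers a_ij = 2(alpha_i, alpha_j)/(alpha_j, alpha_j); the resulting 8x8 Cartan matrix is
[[2, 0, -1, 0, 0, 0, 0, 0], [0, 2, -1, 0, -1, 0, 0, 0], [-1, -1, 2, 0, 0, 0, 0, 0], [0, 0, 0, 2, -1, 0, -1, -1], [0, -1, 0, -1, 2, 0, 0, 0], [0, 0, 0, 0, 0, 2, -1, 0], [0, 0, 0, -1, 0, -1, 2, 0], [0, 0, 0, -1, 0, 0, 0, 2]].
All simple roots have the same length, so the diagram is simply laced. The associated Dynkin diagram is a chain of 7 nodes with one extra node attached to the third node from one end (E_8), so the type is E_8.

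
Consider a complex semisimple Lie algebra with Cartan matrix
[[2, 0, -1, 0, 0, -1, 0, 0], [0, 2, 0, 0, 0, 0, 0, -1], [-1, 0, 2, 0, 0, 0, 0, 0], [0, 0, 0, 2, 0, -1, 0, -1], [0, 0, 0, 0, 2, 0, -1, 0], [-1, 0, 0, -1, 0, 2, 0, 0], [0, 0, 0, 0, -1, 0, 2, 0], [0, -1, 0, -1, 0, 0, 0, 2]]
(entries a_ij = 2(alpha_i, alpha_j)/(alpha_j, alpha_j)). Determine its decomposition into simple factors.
A2 ⊕ A6

The diagram associated to this matrix has two connected components: the simple roots {alpha_5, alpha_7} form a chain of 2 nodes with single edges (A_2), and {alpha_1, alpha_2, alpha_3, alpha_4, alpha_6, alpha_8} form a chain of 6 nodes with single edges (A_6). A semisimple Lie algebra decomposes uniquely as the direct sum of simple ideals, one per connected component of its Dynkin diagram, so g ≅ A_2 ⊕ A_6 (dimension 8 + 48 = 56).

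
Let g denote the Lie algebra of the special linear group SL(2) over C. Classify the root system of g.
A_1 (sl(2))

This is sl(2), which has dimension 2^2 - 1 = 3 and rank 2 - 1 = 1 (a Cartan subalgebra is the diagonal traceless matrices). In the classification of classical Lie algebras, the special linear algebra sl(n+1) has type A_n; here n = 1, so the Dynkin diagram is a chain of 1 nodes with single edges (A_1). Hence the type is A_1.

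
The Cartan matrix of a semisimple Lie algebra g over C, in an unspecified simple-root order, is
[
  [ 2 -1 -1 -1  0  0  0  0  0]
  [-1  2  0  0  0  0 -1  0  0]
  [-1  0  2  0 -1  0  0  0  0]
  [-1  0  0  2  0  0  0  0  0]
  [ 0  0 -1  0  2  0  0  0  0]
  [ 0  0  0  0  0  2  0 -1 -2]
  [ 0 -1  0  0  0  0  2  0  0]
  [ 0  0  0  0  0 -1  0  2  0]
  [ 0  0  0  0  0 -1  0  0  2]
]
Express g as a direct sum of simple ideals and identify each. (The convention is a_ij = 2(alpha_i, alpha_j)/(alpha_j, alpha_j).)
The diagram associated to this matrix has two connected components: the simple roots {alpha_6, alpha_8, alpha_9} form a chain of 3 nodes with a double edge at one end; the terminal node there is the unique short simple root (B_3), and {alpha_1, alpha_2, alpha_3, alpha_4, alpha_5, alpha_7} form a chain of 5 nodes with one extra node attached to the third node from one end (E_6). A semisimple Lie algebra decomposes uniquely as the direct sum of simple ideals, one per connected component of its Dynkin diagram, so g ≅ B_3 ⊕ E_6 (dimension 21 + 78 = 99).

B_3 + E_6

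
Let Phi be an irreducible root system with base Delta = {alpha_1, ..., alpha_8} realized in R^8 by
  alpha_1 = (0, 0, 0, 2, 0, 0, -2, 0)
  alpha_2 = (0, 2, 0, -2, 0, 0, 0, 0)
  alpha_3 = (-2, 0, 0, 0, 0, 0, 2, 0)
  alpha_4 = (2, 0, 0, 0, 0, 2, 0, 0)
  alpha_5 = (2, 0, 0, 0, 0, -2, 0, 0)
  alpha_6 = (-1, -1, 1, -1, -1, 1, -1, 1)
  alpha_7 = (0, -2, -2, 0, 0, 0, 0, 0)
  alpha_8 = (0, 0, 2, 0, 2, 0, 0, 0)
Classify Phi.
Compute the Cartan integers a_ij = 2(alpha_i, alpha_j)/(alpha_j, alpha_j); the resulting 8x8 Cartan matrix is
[[2, -1, -1, 0, 0, 0, 0, 0], [-1, 2, 0, 0, 0, 0, -1, 0], [-1, 0, 2, -1, -1, 0, 0, 0], [0, 0, -1, 2, 0, 0, 0, 0], [0, 0, -1, 0, 2, -1, 0, 0], [0, 0, 0, 0, -1, 2, 0, 0], [0, -1, 0, 0, 0, 0, 2, -1], [0, 0, 0, 0, 0, 0, -1, 2]].
All simple roots have the same length, so the diagram is simply laced. The associated Dynkin diagram is a chain of 7 nodes with one extra node attached to the third node from one end (E_8), so the type is E_8.

E_8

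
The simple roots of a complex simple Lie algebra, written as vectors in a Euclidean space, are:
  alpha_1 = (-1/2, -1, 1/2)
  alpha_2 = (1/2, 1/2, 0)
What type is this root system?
Compute the Cartan integers a_ij = 2(alpha_i, alpha_j)/(alpha_j, alpha_j); the resulting 2x2 Cartan matrix is
[[2, -3], [-1, 2]].
The roots have two lengths (squared-length ratio 3:1); the short ones are alpha_{2}. The associated Dynkin diagram is two nodes joined by a triple edge (G_2), so the type is G_2.

G2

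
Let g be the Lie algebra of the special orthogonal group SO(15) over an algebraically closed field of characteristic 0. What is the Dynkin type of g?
This is so(15) with 15 odd, which has dimension 15(15-1)/2 = 105 and rank (15-1)/2 = 7. In the classification of classical Lie algebras, the orthogonal algebra so(2n+1) in an odd number of variables has type B_n; here n = 7, so the Dynkin diagram is a chain of 7 nodes with a double edge at one end; the terminal node there is the unique short simple root (B_7). Hence the type is B_7.

B_7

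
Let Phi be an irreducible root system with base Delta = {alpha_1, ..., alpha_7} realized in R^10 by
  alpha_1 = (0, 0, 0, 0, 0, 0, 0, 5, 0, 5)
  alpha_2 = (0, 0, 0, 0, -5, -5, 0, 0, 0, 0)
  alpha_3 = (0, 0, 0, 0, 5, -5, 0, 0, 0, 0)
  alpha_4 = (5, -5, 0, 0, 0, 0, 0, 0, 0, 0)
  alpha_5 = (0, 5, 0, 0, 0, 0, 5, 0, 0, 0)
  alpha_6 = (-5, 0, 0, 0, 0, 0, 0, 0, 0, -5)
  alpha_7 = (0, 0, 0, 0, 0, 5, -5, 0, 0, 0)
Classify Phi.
Compute the Cartan integers a_ij = 2(alpha_i, alpha_j)/(alpha_j, alpha_j); the resulting 7x7 Cartan matrix is
[[2, 0, 0, 0, 0, -1, 0], [0, 2, 0, 0, 0, 0, -1], [0, 0, 2, 0, 0, 0, -1], [0, 0, 0, 2, -1, -1, 0], [0, 0, 0, -1, 2, 0, -1], [-1, 0, 0, -1, 0, 2, 0], [0, -1, -1, 0, -1, 0, 2]].
All simple roots have the same length, so the diagram is simply laced. The associated Dynkin diagram is a chain of 5 nodes with a fork of two nodes at one end (D_7), so the type is D_7 (the algebra so(14)).

D_7 (so(14))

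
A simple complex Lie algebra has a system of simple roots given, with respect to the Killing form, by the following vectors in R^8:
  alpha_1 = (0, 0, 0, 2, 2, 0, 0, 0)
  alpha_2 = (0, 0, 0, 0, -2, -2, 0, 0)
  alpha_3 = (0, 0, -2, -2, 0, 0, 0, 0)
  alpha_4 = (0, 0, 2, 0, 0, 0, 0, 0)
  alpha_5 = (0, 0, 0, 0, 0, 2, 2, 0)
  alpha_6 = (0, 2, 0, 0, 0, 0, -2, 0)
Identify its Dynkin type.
Compute the Cartan integers a_ij = 2(alpha_i, alpha_j)/(alpha_j, alpha_j); the resulting 6x6 Cartan matrix is
[[2, -1, -1, 0, 0, 0], [-1, 2, 0, 0, -1, 0], [-1, 0, 2, -2, 0, 0], [0, 0, -1, 2, 0, 0], [0, -1, 0, 0, 2, -1], [0, 0, 0, 0, -1, 2]].
The roots have two lengths (squared-length ratio 2:1); the short ones are alpha_{4}. The associated Dynkin diagram is a chain of 6 nodes with a double edge at one end; the terminal node there is the unique short simple root (B_6), so the type is B_6 (the algebra so(13)).

B_6 (so(13))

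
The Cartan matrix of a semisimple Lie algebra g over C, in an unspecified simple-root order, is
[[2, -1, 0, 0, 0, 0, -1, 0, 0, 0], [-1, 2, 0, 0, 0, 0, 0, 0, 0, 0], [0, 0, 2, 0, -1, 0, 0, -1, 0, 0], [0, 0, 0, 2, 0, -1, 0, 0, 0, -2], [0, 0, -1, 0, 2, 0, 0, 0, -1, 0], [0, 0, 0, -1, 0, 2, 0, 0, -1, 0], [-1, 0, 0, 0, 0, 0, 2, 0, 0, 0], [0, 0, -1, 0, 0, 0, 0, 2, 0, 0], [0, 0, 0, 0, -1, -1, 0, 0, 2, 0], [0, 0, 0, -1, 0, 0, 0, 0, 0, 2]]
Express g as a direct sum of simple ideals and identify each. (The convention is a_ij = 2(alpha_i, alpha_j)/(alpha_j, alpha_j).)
A_3 (sl(4)) ⊕ B_7 (so(15))

The diagram associated to this matrix has two connected components: the simple roots {alpha_1, alpha_2, alpha_7} form a chain of 3 nodes with single edges (A_3), and {alpha_3, alpha_4, alpha_5, alpha_6, alpha_8, alpha_9, alpha_10} form a chain of 7 nodes with a double edge at one end; the terminal node there is the unique short simple root (B_7). A semisimple Lie algebra decomposes uniquely as the direct sum of simple ideals, one per connected component of its Dynkin diagram, so g ≅ A_3 ⊕ B_7 (dimension 15 + 105 = 120).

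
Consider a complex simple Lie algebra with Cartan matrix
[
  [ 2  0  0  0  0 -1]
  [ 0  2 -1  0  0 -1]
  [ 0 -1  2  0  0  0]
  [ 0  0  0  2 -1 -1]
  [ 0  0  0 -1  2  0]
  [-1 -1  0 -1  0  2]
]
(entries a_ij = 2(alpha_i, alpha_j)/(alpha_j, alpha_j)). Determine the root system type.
The matrix has rank 6 with 2's on the diagonal. Reading the off-diagonal entries as Dynkin edges (a single edge where a_ij = a_ji = -1; a double or triple edge where a_ij * a_ji = 2 or 3), the diagram is a chain of 5 nodes with one extra node attached to the third node from one end (E_6). One simple-root ordering that puts it in standard form is (alpha_5, alpha_1, alpha_4, alpha_6, alpha_2, alpha_3). So the algebra is type E_6.

E_6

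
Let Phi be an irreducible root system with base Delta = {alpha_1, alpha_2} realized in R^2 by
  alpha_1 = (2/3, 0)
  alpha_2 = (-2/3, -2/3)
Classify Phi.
type B_2

Compute the Cartan integers a_ij = 2(alpha_i, alpha_j)/(alpha_j, alpha_j); the resulting 2x2 Cartan matrix is
[[2, -1], [-2, 2]].
The roots have two lengths (squared-length ratio 2:1); the short ones are alpha_{1}. The associated Dynkin diagram is a chain of 2 nodes with a double edge at one end; the terminal node there is the unique short simple root (B_2), so the type is B_2 (the algebra so(5)).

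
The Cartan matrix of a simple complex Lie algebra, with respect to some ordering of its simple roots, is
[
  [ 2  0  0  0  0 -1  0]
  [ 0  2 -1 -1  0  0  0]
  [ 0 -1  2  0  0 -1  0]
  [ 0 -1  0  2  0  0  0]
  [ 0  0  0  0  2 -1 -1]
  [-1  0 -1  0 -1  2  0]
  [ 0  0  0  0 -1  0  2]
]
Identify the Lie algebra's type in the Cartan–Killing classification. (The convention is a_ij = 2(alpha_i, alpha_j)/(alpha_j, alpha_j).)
The matrix has rank 7 with 2's on the diagonal. Reading the off-diagonal entries as Dynkin edges (a single edge where a_ij = a_ji = -1; a double or triple edge where a_ij * a_ji = 2 or 3), the diagram is a chain of 6 nodes with one extra node attached to the third node from one end (E_7). One simple-root ordering that puts it in standard form is (alpha_7, alpha_1, alpha_5, alpha_6, alpha_3, alpha_2, alpha_4). So the algebra is type E_7.

type E_7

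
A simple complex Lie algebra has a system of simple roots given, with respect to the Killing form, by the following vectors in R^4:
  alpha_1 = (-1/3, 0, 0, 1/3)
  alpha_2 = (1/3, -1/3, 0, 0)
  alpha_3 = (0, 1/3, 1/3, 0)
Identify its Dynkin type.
type A_3

Compute the Cartan integers a_ij = 2(alpha_i, alpha_j)/(alpha_j, alpha_j); the resulting 3x3 Cartan matrix is
[[2, -1, 0], [-1, 2, -1], [0, -1, 2]].
All simple roots have the same length, so the diagram is simply laced. The associated Dynkin diagram is a chain of 3 nodes with single edges (A_3), so the type is A_3 (the algebra sl(4)).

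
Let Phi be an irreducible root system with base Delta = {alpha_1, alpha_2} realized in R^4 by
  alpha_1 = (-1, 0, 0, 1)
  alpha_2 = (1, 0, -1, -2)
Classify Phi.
G_2

Compute the Cartan integers a_ij = 2(alpha_i, alpha_j)/(alpha_j, alpha_j); the resulting 2x2 Cartan matrix is
[[2, -1], [-3, 2]].
The roots have two lengths (squared-length ratio 3:1); the short ones are alpha_{1}. The associated Dynkin diagram is two nodes joined by a triple edge (G_2), so the type is G_2.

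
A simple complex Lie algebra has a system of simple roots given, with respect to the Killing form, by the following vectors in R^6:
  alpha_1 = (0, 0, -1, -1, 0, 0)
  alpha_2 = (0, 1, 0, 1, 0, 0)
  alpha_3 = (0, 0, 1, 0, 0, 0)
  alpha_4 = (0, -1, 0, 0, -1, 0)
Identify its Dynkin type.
B_4

Compute the Cartan integers a_ij = 2(alpha_i, alpha_j)/(alpha_j, alpha_j); the resulting 4x4 Cartan matrix is
[[2, -1, -2, 0], [-1, 2, 0, -1], [-1, 0, 2, 0], [0, -1, 0, 2]].
The roots have two lengths (squared-length ratio 2:1); the short ones are alpha_{3}. The associated Dynkin diagram is a chain of 4 nodes with a double edge at one end; the terminal node there is the unique short simple root (B_4), so the type is B_4 (the algebra so(9)).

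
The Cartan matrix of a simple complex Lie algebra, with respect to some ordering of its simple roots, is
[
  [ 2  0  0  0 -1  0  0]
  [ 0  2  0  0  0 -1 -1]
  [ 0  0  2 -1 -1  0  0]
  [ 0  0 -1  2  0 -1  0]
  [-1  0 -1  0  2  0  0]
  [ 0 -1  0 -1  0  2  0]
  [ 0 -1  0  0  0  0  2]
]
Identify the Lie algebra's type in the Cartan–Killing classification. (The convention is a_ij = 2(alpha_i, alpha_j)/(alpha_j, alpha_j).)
The matrix has rank 7 with 2's on the diagonal. Reading the off-diagonal entries as Dynkin edges (a single edge where a_ij = a_ji = -1; a double or triple edge where a_ij * a_ji = 2 or 3), the diagram is a chain of 7 nodes with single edges (A_7). One simple-root ordering that puts it in standard form is (alpha_1, alpha_5, alpha_3, alpha_4, alpha_6, alpha_2, alpha_7). So the algebra is type A_7, i.e. sl(8).

type A_7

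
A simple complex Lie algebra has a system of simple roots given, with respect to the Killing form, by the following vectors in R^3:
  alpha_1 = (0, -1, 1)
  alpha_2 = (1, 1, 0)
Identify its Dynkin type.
A_2

Compute the Cartan integers a_ij = 2(alpha_i, alpha_j)/(alpha_j, alpha_j); the resulting 2x2 Cartan matrix is
[[2, -1], [-1, 2]].
All simple roots have the same length, so the diagram is simply laced. The associated Dynkin diagram is a chain of 2 nodes with single edges (A_2), so the type is A_2 (the algebra sl(3)).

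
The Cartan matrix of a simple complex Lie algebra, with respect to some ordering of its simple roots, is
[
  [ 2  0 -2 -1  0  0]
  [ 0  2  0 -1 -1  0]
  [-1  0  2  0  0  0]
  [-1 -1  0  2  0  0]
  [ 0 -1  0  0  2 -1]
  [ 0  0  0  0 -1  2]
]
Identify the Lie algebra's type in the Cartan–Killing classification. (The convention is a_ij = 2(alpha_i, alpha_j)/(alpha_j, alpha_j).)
B_6 (so(13))

The matrix has rank 6 with 2's on the diagonal. Reading the off-diagonal entries as Dynkin edges (a single edge where a_ij = a_ji = -1; a double or triple edge where a_ij * a_ji = 2 or 3), the diagram is a chain of 6 nodes with a double edge at one end; the terminal node there is the unique short simple root (B_6). One simple-root ordering that puts it in standard form is (alpha_6, alpha_5, alpha_2, alpha_4, alpha_1, alpha_3). So the algebra is type B_6, i.e. so(13).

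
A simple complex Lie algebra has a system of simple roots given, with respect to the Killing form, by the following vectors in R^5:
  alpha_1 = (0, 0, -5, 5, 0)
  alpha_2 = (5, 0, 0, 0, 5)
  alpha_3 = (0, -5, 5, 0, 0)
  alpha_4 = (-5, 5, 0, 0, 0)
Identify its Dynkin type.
type A_4

Compute the Cartan integers a_ij = 2(alpha_i, alpha_j)/(alpha_j, alpha_j); the resulting 4x4 Cartan matrix is
[[2, 0, -1, 0], [0, 2, 0, -1], [-1, 0, 2, -1], [0, -1, -1, 2]].
All simple roots have the same length, so the diagram is simply laced. The associated Dynkin diagram is a chain of 4 nodes with single edges (A_4), so the type is A_4 (the algebra sl(5)).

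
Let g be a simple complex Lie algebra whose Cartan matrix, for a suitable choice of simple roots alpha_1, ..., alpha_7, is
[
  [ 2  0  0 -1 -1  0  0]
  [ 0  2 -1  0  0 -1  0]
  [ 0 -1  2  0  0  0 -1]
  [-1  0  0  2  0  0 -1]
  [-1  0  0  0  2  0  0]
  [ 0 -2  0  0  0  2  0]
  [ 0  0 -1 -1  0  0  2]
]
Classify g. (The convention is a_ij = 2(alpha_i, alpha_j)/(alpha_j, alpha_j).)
C7

The matrix has rank 7 with 2's on the diagonal. Reading the off-diagonal entries as Dynkin edges (a single edge where a_ij = a_ji = -1; a double or triple edge where a_ij * a_ji = 2 or 3), the diagram is a chain of 7 nodes with a double edge at one end; the terminal node there is the unique long simple root (C_7). One simple-root ordering that puts it in standard form is (alpha_5, alpha_1, alpha_4, alpha_7, alpha_3, alpha_2, alpha_6). So the algebra is type C_7, i.e. sp(14).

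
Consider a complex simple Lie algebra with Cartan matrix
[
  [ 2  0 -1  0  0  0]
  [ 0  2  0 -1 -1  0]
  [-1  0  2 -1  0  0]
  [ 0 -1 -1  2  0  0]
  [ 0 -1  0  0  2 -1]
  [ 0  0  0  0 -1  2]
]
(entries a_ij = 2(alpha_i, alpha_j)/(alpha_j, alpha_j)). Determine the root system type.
The matrix has rank 6 with 2's on the diagonal. Reading the off-diagonal entries as Dynkin edges (a single edge where a_ij = a_ji = -1; a double or triple edge where a_ij * a_ji = 2 or 3), the diagram is a chain of 6 nodes with single edges (A_6). One simple-root ordering that puts it in standard form is (alpha_1, alpha_3, alpha_4, alpha_2, alpha_5, alpha_6). So the algebra is type A_6, i.e. sl(7).

A_6 (sl(7))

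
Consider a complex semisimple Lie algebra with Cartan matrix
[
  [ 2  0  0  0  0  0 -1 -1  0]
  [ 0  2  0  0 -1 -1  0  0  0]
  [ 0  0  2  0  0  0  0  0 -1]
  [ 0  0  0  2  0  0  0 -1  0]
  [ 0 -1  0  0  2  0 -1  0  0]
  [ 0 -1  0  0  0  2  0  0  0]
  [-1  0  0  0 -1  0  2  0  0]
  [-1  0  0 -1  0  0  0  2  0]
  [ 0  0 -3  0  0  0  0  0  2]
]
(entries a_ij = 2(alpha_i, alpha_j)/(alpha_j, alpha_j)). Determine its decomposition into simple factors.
A_7 (sl(8)) + G_2

The diagram associated to this matrix has two connected components: the simple roots {alpha_1, alpha_2, alpha_4, alpha_5, alpha_6, alpha_7, alpha_8} form a chain of 7 nodes with single edges (A_7), and {alpha_3, alpha_9} form two nodes joined by a triple edge (G_2). A semisimple Lie algebra decomposes uniquely as the direct sum of simple ideals, one per connected component of its Dynkin diagram, so g ≅ A_7 ⊕ G_2 (dimension 63 + 14 = 77).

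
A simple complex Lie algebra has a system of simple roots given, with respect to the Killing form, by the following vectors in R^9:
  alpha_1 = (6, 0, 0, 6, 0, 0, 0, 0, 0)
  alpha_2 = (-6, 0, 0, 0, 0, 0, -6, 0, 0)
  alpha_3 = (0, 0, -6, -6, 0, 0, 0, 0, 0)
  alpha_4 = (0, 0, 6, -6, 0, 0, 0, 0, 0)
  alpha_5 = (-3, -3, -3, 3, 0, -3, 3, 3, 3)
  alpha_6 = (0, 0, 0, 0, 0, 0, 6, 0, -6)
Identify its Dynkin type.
Compute the Cartan integers a_ij = 2(alpha_i, alpha_j)/(alpha_j, alpha_j); the resulting 6x6 Cartan matrix is
[[2, -1, -1, -1, 0, 0], [-1, 2, 0, 0, 0, -1], [-1, 0, 2, 0, 0, 0], [-1, 0, 0, 2, -1, 0], [0, 0, 0, -1, 2, 0], [0, -1, 0, 0, 0, 2]].
All simple roots have the same length, so the diagram is simply laced. The associated Dynkin diagram is a chain of 5 nodes with one extra node attached to the third node from one end (E_6), so the type is E_6.

E_6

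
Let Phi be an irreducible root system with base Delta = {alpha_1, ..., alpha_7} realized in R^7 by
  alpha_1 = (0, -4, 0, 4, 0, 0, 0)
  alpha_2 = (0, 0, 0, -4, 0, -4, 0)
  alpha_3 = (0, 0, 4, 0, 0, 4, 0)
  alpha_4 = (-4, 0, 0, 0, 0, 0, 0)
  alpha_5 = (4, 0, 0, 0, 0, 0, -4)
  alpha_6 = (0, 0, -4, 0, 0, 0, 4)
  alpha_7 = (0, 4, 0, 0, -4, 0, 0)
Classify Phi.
Compute the Cartan integers a_ij = 2(alpha_i, alpha_j)/(alpha_j, alpha_j); the resulting 7x7 Cartan matrix is
[[2, -1, 0, 0, 0, 0, -1], [-1, 2, -1, 0, 0, 0, 0], [0, -1, 2, 0, 0, -1, 0], [0, 0, 0, 2, -1, 0, 0], [0, 0, 0, -2, 2, -1, 0], [0, 0, -1, 0, -1, 2, 0], [-1, 0, 0, 0, 0, 0, 2]].
The roots have two lengths (squared-length ratio 2:1); the short ones are alpha_{4}. The associated Dynkin diagram is a chain of 7 nodes with a double edge at one end; the terminal node there is the unique short simple root (B_7), so the type is B_7 (the algebra so(15)).

B_7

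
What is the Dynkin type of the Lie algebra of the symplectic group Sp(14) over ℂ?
This is sp(14), which has dimension 14(14+1)/2 = 105 and rank 14/2 = 7. In the classification of classical Lie algebras, the symplectic algebra sp(2n) has type C_n; here n = 7, so the Dynkin diagram is a chain of 7 nodes with a double edge at one end; the terminal node there is the unique long simple root (C_7). Hence the type is C_7.

type C_7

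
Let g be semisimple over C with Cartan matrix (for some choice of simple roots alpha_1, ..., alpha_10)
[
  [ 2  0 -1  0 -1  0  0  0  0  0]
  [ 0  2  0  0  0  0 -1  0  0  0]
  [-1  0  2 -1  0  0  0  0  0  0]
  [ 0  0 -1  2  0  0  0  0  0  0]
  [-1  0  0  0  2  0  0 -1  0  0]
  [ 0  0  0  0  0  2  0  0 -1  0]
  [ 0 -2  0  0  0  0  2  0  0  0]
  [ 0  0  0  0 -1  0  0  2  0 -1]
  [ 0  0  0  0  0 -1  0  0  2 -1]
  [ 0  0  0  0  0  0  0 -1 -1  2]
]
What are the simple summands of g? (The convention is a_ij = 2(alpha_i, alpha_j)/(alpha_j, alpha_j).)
The diagram associated to this matrix has two connected components: the simple roots {alpha_1, alpha_3, alpha_4, alpha_5, alpha_6, alpha_8, alpha_9, alpha_10} form a chain of 8 nodes with single edges (A_8), and {alpha_2, alpha_7} form a chain of 2 nodes with a double edge at one end; the terminal node there is the unique short simple root (B_2). A semisimple Lie algebra decomposes uniquely as the direct sum of simple ideals, one per connected component of its Dynkin diagram, so g ≅ A_8 ⊕ B_2 (dimension 80 + 10 = 90).

A_8 (sl(9)) ⊕ B_2 (so(5))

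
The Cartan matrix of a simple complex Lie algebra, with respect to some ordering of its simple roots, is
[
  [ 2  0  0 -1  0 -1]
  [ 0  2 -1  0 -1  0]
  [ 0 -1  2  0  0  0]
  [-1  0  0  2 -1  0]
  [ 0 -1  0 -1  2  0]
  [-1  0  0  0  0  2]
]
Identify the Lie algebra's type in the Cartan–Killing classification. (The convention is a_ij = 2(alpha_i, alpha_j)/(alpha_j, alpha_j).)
The matrix has rank 6 with 2's on the diagonal. Reading the off-diagonal entries as Dynkin edges (a single edge where a_ij = a_ji = -1; a double or triple edge where a_ij * a_ji = 2 or 3), the diagram is a chain of 6 nodes with single edges (A_6). One simple-root ordering that puts it in standard form is (alpha_3, alpha_2, alpha_5, alpha_4, alpha_1, alpha_6). So the algebra is type A_6, i.e. sl(7).

A_6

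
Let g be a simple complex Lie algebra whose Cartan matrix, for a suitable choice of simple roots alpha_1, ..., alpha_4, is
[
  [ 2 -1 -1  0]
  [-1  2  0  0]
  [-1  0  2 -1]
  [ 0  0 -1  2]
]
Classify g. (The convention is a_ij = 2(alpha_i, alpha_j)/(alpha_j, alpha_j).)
A_4 (sl(5))

The matrix has rank 4 with 2's on the diagonal. Reading the off-diagonal entries as Dynkin edges (a single edge where a_ij = a_ji = -1; a double or triple edge where a_ij * a_ji = 2 or 3), the diagram is a chain of 4 nodes with single edges (A_4). One simple-root ordering that puts it in standard form is (alpha_4, alpha_3, alpha_1, alpha_2). So the algebra is type A_4, i.e. sl(5).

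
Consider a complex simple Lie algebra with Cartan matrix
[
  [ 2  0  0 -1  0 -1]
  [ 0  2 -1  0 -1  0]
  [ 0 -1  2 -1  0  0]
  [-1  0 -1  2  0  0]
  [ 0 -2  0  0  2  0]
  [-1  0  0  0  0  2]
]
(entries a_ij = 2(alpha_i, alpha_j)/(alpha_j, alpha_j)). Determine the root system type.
The matrix has rank 6 with 2's on the diagonal. Reading the off-diagonal entries as Dynkin edges (a single edge where a_ij = a_ji = -1; a double or triple edge where a_ij * a_ji = 2 or 3), the diagram is a chain of 6 nodes with a double edge at one end; the terminal node there is the unique long simple root (C_6). One simple-root ordering that puts it in standard form is (alpha_6, alpha_1, alpha_4, alpha_3, alpha_2, alpha_5). So the algebra is type C_6, i.e. sp(12).

C6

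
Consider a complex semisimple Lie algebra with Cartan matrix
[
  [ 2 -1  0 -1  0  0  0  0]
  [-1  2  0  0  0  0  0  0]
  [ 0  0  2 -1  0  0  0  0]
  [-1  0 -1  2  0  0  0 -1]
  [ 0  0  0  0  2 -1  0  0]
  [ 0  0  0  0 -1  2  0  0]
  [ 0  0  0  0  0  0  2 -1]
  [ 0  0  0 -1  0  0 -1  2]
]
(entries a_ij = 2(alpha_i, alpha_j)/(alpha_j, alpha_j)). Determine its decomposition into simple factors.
A_2 (sl(3)) ⊕ E_6

The diagram associated to this matrix has two connected components: the simple roots {alpha_5, alpha_6} form a chain of 2 nodes with single edges (A_2), and {alpha_1, alpha_2, alpha_3, alpha_4, alpha_7, alpha_8} form a chain of 5 nodes with one extra node attached to the third node from one end (E_6). A semisimple Lie algebra decomposes uniquely as the direct sum of simple ideals, one per connected component of its Dynkin diagram, so g ≅ A_2 ⊕ E_6 (dimension 8 + 78 = 86).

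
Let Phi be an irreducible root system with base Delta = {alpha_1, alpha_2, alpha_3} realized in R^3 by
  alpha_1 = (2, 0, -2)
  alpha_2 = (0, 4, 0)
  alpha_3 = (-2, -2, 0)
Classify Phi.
Compute the Cartan integers a_ij = 2(alpha_i, alpha_j)/(alpha_j, alpha_j); the resulting 3x3 Cartan matrix is
[[2, 0, -1], [0, 2, -2], [-1, -1, 2]].
The roots have two lengths (squared-length ratio 2:1); the short ones are alpha_{1,3}. The associated Dynkin diagram is a chain of 3 nodes with a double edge at one end; the terminal node there is the unique long simple root (C_3), so the type is C_3 (the algebra sp(6)).

type C_3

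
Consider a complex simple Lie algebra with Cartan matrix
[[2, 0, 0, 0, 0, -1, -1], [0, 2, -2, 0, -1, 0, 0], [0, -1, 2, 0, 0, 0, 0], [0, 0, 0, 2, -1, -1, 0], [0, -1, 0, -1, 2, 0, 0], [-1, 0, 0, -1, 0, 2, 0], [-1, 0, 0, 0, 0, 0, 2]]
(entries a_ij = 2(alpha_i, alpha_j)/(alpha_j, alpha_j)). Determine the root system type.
type B_7

The matrix has rank 7 with 2's on the diagonal. Reading the off-diagonal entries as Dynkin edges (a single edge where a_ij = a_ji = -1; a double or triple edge where a_ij * a_ji = 2 or 3), the diagram is a chain of 7 nodes with a double edge at one end; the terminal node there is the unique short simple root (B_7). One simple-root ordering that puts it in standard form is (alpha_7, alpha_1, alpha_6, alpha_4, alpha_5, alpha_2, alpha_3). So the algebra is type B_7, i.e. so(15).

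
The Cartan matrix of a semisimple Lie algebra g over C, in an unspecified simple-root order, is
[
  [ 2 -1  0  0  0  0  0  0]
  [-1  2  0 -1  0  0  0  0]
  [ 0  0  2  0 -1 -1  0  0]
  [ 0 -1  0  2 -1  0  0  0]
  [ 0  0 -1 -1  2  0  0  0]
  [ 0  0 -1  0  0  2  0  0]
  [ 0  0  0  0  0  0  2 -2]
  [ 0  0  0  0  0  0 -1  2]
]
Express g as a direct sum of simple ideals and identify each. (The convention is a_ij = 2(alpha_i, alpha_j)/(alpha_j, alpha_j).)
The diagram associated to this matrix has two connected components: the simple roots {alpha_1, alpha_2, alpha_3, alpha_4, alpha_5, alpha_6} form a chain of 6 nodes with single edges (A_6), and {alpha_7, alpha_8} form a chain of 2 nodes with a double edge at one end; the terminal node there is the unique short simple root (B_2). A semisimple Lie algebra decomposes uniquely as the direct sum of simple ideals, one per connected component of its Dynkin diagram, so g ≅ A_6 ⊕ B_2 (dimension 48 + 10 = 58).

type A_6 + type B_2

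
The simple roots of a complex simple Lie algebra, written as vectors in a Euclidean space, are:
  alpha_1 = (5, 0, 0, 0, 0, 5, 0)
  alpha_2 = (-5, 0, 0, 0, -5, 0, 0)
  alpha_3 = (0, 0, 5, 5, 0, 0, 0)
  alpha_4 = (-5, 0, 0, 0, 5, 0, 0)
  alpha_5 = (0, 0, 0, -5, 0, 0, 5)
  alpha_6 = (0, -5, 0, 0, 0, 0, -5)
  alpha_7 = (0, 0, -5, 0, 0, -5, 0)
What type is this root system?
Compute the Cartan integers a_ij = 2(alpha_i, alpha_j)/(alpha_j, alpha_j); the resulting 7x7 Cartan matrix is
[[2, -1, 0, -1, 0, 0, -1], [-1, 2, 0, 0, 0, 0, 0], [0, 0, 2, 0, -1, 0, -1], [-1, 0, 0, 2, 0, 0, 0], [0, 0, -1, 0, 2, -1, 0], [0, 0, 0, 0, -1, 2, 0], [-1, 0, -1, 0, 0, 0, 2]].
All simple roots have the same length, so the diagram is simply laced. The associated Dynkin diagram is a chain of 5 nodes with a fork of two nodes at one end (D_7), so the type is D_7 (the algebra so(14)).

D_7 (so(14))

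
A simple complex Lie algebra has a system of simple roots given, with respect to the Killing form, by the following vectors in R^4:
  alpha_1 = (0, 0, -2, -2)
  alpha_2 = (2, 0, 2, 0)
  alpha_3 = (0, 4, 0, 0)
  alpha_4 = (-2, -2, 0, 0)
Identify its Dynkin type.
Compute the Cartan integers a_ij = 2(alpha_i, alpha_j)/(alpha_j, alpha_j); the resulting 4x4 Cartan matrix is
[[2, -1, 0, 0], [-1, 2, 0, -1], [0, 0, 2, -2], [0, -1, -1, 2]].
The roots have two lengths (squared-length ratio 2:1); the short ones are alpha_{1,2,4}. The associated Dynkin diagram is a chain of 4 nodes with a double edge at one end; the terminal node there is the unique long simple root (C_4), so the type is C_4 (the algebra sp(8)).

C_4 (sp(8))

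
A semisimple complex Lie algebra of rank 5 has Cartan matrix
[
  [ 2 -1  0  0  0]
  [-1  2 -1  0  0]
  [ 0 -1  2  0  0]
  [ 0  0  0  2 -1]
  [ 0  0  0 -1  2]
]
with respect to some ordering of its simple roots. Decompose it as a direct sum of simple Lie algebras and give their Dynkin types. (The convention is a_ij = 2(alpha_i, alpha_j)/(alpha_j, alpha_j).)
type A_2 + type A_3

The diagram associated to this matrix has two connected components: the simple roots {alpha_4, alpha_5} form a chain of 2 nodes with single edges (A_2), and {alpha_1, alpha_2, alpha_3} form a chain of 3 nodes with single edges (A_3). A semisimple Lie algebra decomposes uniquely as the direct sum of simple ideals, one per connected component of its Dynkin diagram, so g ≅ A_2 ⊕ A_3 (dimension 8 + 15 = 23).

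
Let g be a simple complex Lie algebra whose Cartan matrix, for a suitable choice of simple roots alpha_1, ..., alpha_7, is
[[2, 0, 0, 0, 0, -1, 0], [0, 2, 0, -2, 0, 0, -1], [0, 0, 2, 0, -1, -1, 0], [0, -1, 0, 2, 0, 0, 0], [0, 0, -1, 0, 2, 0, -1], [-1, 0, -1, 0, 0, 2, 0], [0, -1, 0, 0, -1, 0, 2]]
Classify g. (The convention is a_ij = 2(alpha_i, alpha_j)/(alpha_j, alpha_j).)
The matrix has rank 7 with 2's on the diagonal. Reading the off-diagonal entries as Dynkin edges (a single edge where a_ij = a_ji = -1; a double or triple edge where a_ij * a_ji = 2 or 3), the diagram is a chain of 7 nodes with a double edge at one end; the terminal node there is the unique short simple root (B_7). One simple-root ordering that puts it in standard form is (alpha_1, alpha_6, alpha_3, alpha_5, alpha_7, alpha_2, alpha_4). So the algebra is type B_7, i.e. so(15).

B7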